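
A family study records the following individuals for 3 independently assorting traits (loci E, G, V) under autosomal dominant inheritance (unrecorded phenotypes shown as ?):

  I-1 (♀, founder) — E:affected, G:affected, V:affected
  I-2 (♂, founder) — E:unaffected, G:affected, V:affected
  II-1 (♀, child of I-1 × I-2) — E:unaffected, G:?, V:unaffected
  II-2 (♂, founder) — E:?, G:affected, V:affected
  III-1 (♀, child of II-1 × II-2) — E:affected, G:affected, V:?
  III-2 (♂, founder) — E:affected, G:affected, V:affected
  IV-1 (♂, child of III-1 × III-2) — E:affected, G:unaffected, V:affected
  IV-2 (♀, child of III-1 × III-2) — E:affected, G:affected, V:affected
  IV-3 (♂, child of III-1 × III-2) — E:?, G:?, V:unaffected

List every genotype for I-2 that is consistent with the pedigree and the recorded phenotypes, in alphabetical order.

I-2 ∈ {ee GG Vv, ee Gg Vv}

E/I-1 aff ·: Ee
E/I-2 un ·: ee
E/II-1 un I-1×I-2: ee
E/II-2 ? ·: Ee|EE
E/III-1 aff II-1×II-2: Ee
E/III-2 aff ·: Ee|EE
E/IV-1 aff III-1×III-2: Ee|EE
E/IV-2 aff III-1×III-2: Ee|EE
E/IV-3 ? III-1×III-2: ee|Ee|EE
⇒ E over [I-1,I-2,II-1,II-2,III-1,III-2,IV-1,IV-2,IV-3]: 40 consistent
G/I-1 aff ·: Gg|GG
G/I-2 aff ·: Gg|GG
G/II-1 ? I-1×I-2: gg|Gg|GG
G/II-2 aff ·: Gg|GG
G/III-1 aff II-1×II-2: Gg
G/III-2 aff ·: Gg
G/IV-1 un III-1×III-2: gg
G/IV-2 aff III-1×III-2: Gg|GG
G/IV-3 ? III-1×III-2: gg|Gg|GG
⇒ G over [I-1,I-2,II-1,II-2,III-1,III-2,IV-1,IV-2,IV-3]: 72 consistent
V/I-1 aff ·: Vv
V/I-2 aff ·: Vv
V/II-1 un I-1×I-2: vv
V/II-2 aff ·: Vv|VV
V/III-1 ? II-1×II-2: vv|Vv
V/III-2 aff ·: Vv
V/IV-1 aff III-1×III-2: Vv|VV
V/IV-2 aff III-1×III-2: Vv|VV
V/IV-3 un III-1×III-2: vv
⇒ V over [I-1,I-2,II-1,II-2,III-1,III-2,IV-1,IV-2,IV-3]: 9 consistent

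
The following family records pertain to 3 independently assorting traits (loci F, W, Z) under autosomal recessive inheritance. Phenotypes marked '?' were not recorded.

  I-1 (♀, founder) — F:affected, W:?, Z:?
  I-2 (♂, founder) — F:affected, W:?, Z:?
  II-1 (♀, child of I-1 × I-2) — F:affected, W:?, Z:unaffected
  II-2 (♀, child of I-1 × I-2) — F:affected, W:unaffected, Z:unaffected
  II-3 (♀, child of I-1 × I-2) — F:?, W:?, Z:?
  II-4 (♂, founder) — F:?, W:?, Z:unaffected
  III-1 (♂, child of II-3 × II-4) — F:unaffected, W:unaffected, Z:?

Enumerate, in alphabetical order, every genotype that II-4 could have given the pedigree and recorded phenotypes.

II-4 ∈ {FF WW ZZ, FF WW Zz, FF Ww ZZ, FF Ww Zz, FF ww ZZ, FF ww Zz, Ff WW ZZ, Ff WW Zz, Ff Ww ZZ, Ff Ww Zz, Ff ww ZZ, Ff ww Zz}

F/I-1 aff ·: ff
F/I-2 aff ·: ff
F/II-1 aff I-1×I-2: ff
F/II-2 aff I-1×I-2: ff
F/II-3 ? I-1×I-2: ff
F/II-4 ? ·: FF|Ff
F/III-1 un II-3×II-4: Ff
⇒ F over [I-1,I-2,II-1,II-2,II-3,II-4,III-1]: 2 consistent
W/I-1 ? ·: WW|Ww|ww
W/I-2 ? ·: WW|Ww|ww
W/II-1 ? I-1×I-2: WW|Ww|ww
W/II-2 un I-1×I-2: WW|Ww
W/II-3 ? I-1×I-2: WW|Ww|ww
W/II-4 ? ·: WW|Ww|ww
W/III-1 un II-3×II-4: WW|Ww
⇒ W over [I-1,I-2,II-1,II-2,II-3,II-4,III-1]: 180 consistent
Z/I-1 ? ·: ZZ|Zz|zz
Z/I-2 ? ·: ZZ|Zz|zz
Z/II-1 un I-1×I-2: ZZ|Zz
Z/II-2 un I-1×I-2: ZZ|Zz
Z/II-3 ? I-1×I-2: ZZ|Zz|zz
Z/II-4 un ·: ZZ|Zz
Z/III-1 ? II-3×II-4: ZZ|Zz|zz
⇒ Z over [I-1,I-2,II-1,II-2,II-3,II-4,III-1]: 137 consistent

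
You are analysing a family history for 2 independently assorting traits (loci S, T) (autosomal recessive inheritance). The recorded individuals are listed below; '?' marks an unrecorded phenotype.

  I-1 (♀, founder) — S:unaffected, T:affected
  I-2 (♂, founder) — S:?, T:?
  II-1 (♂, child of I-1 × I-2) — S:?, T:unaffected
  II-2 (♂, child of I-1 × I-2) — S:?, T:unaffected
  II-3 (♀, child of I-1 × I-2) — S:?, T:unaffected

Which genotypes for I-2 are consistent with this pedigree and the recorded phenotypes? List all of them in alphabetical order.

I-2 ∈ {SS TT, SS Tt, Ss TT, Ss Tt, ss TT, ss Tt}

S/I-1 un ·: SS|Ss
S/I-2 ? ·: SS|Ss|ss
S/II-1 ? I-1×I-2: SS|Ss|ss
S/II-2 ? I-1×I-2: SS|Ss|ss
S/II-3 ? I-1×I-2: SS|Ss|ss
⇒ S over [I-1,I-2,II-1,II-2,II-3]: 53 consistent
T/I-1 aff ·: tt
T/I-2 ? ·: TT|Tt
T/II-1 un I-1×I-2: Tt
T/II-2 un I-1×I-2: Tt
T/II-3 un I-1×I-2: Tt
⇒ T over [I-1,I-2,II-1,II-2,II-3]: 2 consistent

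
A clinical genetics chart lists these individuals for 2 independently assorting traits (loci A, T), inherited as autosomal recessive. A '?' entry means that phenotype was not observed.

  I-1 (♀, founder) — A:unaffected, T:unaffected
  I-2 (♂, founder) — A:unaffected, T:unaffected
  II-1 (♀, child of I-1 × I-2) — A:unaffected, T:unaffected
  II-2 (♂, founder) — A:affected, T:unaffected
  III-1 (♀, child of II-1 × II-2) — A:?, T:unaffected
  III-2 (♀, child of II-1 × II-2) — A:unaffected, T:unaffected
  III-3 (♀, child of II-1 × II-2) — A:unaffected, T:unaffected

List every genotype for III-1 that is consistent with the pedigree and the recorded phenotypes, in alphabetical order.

A/I-1 un ·: AA|Aa
A/I-2 un ·: AA|Aa
A/II-1 un I-1×I-2: AA|Aa
A/II-2 aff ·: aa
A/III-1 ? II-1×II-2: Aa|aa
A/III-2 un II-1×II-2: Aa
A/III-3 un II-1×II-2: Aa
⇒ A over [I-1,I-2,II-1,II-2,III-1,III-2,III-3]: 10 consistent
T/I-1 un ·: TT|Tt
T/I-2 un ·: TT|Tt
T/II-1 un I-1×I-2: TT|Tt
T/II-2 un ·: TT|Tt
T/III-1 un II-1×II-2: TT|Tt
T/III-2 un II-1×II-2: TT|Tt
T/III-3 un II-1×II-2: TT|Tt
⇒ T over [I-1,I-2,II-1,II-2,III-1,III-2,III-3]: 84 consistent

III-1 ∈ {Aa TT, Aa Tt, aa TT, aa Tt}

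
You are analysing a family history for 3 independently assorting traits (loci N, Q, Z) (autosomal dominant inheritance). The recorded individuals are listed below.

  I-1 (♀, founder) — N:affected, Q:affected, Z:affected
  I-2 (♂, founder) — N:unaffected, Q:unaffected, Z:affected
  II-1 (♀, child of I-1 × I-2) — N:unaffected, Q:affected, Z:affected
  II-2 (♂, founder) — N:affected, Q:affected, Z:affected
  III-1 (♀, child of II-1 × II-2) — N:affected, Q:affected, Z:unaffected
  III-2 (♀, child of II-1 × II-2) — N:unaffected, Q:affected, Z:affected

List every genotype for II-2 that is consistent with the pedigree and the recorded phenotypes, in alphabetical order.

N/I-1 aff ·: Nn
N/I-2 un ·: nn
N/II-1 un I-1×I-2: nn
N/II-2 aff ·: Nn
N/III-1 aff II-1×II-2: Nn
N/III-2 un II-1×II-2: nn
⇒ N over [I-1,I-2,II-1,II-2,III-1,III-2]: 1 consistent
Q/I-1 aff ·: Qq|QQ
Q/I-2 un ·: qq
Q/II-1 aff I-1×I-2: Qq
Q/II-2 aff ·: Qq|QQ
Q/III-1 aff II-1×II-2: Qq|QQ
Q/III-2 aff II-1×II-2: Qq|QQ
⇒ Q over [I-1,I-2,II-1,II-2,III-1,III-2]: 16 consistent
Z/I-1 aff ·: Zz|ZZ
Z/I-2 aff ·: Zz|ZZ
Z/II-1 aff I-1×I-2: Zz
Z/II-2 aff ·: Zz
Z/III-1 un II-1×II-2: zz
Z/III-2 aff II-1×II-2: Zz|ZZ
⇒ Z over [I-1,I-2,II-1,II-2,III-1,III-2]: 6 consistent

II-2 ∈ {Nn QQ Zz, Nn Qq Zz}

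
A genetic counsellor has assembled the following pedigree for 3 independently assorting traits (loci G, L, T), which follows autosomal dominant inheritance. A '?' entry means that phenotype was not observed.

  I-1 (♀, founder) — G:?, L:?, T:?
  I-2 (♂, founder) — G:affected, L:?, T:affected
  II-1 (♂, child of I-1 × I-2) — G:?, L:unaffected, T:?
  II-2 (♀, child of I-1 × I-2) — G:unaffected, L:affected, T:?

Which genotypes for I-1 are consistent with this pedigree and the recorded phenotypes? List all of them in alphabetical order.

I-1 ∈ {Gg Ll TT, Gg Ll Tt, Gg Ll tt, Gg ll TT, Gg ll Tt, Gg ll tt, gg Ll TT, gg Ll Tt, gg Ll tt, gg ll TT, gg ll Tt, gg ll tt}

G/I-1 ? ·: gg|Gg
G/I-2 aff ·: Gg
G/II-1 ? I-1×I-2: gg|Gg|GG
G/II-2 un I-1×I-2: gg
⇒ G over [I-1,I-2,II-1,II-2]: 5 consistent
L/I-1 ? ·: ll|Ll
L/I-2 ? ·: ll|Ll
L/II-1 un I-1×I-2: ll
L/II-2 aff I-1×I-2: Ll|LL
⇒ L over [I-1,I-2,II-1,II-2]: 4 consistent
T/I-1 ? ·: tt|Tt|TT
T/I-2 aff ·: Tt|TT
T/II-1 ? I-1×I-2: tt|Tt|TT
T/II-2 ? I-1×I-2: tt|Tt|TT
⇒ T over [I-1,I-2,II-1,II-2]: 23 consistent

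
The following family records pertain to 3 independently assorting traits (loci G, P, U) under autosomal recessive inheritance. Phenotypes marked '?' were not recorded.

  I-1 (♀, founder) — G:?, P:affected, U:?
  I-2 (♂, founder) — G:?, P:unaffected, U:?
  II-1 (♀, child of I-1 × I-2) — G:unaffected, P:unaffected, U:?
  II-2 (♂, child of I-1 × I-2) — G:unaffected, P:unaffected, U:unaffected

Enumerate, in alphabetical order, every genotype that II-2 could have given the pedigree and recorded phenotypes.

G/I-1 ? ·: GG|Gg|gg
G/I-2 ? ·: GG|Gg|gg
G/II-1 un I-1×I-2: GG|Gg
G/II-2 un I-1×I-2: GG|Gg
⇒ G over [I-1,I-2,II-1,II-2]: 17 consistent
P/I-1 aff ·: pp
P/I-2 un ·: PP|Pp
P/II-1 un I-1×I-2: Pp
P/II-2 un I-1×I-2: Pp
⇒ P over [I-1,I-2,II-1,II-2]: 2 consistent
U/I-1 ? ·: UU|Uu|uu
U/I-2 ? ·: UU|Uu|uu
U/II-1 ? I-1×I-2: UU|Uu|uu
U/II-2 un I-1×I-2: UU|Uu
⇒ U over [I-1,I-2,II-1,II-2]: 21 consistent

II-2 ∈ {GG Pp UU, GG Pp Uu, Gg Pp UU, Gg Pp Uu}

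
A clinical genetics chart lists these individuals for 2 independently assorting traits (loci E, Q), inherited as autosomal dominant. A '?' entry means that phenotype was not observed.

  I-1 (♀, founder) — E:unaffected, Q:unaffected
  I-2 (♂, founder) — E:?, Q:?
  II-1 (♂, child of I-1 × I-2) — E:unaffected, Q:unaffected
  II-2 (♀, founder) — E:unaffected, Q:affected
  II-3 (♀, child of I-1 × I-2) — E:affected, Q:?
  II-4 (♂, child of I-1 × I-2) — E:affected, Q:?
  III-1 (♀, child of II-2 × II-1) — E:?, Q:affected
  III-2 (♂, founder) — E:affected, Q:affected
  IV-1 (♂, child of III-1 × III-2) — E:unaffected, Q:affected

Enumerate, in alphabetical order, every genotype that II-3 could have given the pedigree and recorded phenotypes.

E/I-1 un ·: ee
E/I-2 ? ·: Ee
E/II-1 un I-1×I-2: ee
E/II-2 un ·: ee
E/II-3 aff I-1×I-2: Ee
E/II-4 aff I-1×I-2: Ee
E/III-1 ? II-2×II-1: ee
E/III-2 aff ·: Ee
E/IV-1 un III-1×III-2: ee
⇒ E over [I-1,I-2,II-1,II-2,II-3,II-4,III-1,III-2,IV-1]: 1 consistent
Q/I-1 un ·: qq
Q/I-2 ? ·: qq|Qq
Q/II-1 un I-1×I-2: qq
Q/II-2 aff ·: Qq|QQ
Q/II-3 ? I-1×I-2: qq|Qq
Q/II-4 ? I-1×I-2: qq|Qq
Q/III-1 aff II-2×II-1: Qq
Q/III-2 aff ·: Qq|QQ
Q/IV-1 aff III-1×III-2: Qq|QQ
⇒ Q over [I-1,I-2,II-1,II-2,II-3,II-4,III-1,III-2,IV-1]: 40 consistent

II-3 ∈ {Ee Qq, Ee qq}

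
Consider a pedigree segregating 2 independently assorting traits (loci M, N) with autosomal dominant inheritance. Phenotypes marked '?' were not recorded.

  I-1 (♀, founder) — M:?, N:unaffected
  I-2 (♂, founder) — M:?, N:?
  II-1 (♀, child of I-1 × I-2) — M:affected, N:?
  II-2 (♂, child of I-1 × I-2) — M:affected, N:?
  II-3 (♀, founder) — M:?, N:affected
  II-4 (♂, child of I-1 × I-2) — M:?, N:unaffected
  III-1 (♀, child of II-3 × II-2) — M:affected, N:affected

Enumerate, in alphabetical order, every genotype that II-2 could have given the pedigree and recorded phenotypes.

M/I-1 ? ·: mm|Mm|MM
M/I-2 ? ·: mm|Mm|MM
M/II-1 aff I-1×I-2: Mm|MM
M/II-2 aff I-1×I-2: Mm|MM
M/II-3 ? ·: mm|Mm|MM
M/II-4 ? I-1×I-2: mm|Mm|MM
M/III-1 aff II-3×II-2: Mm|MM
⇒ M over [I-1,I-2,II-1,II-2,II-3,II-4,III-1]: 160 consistent
N/I-1 un ·: nn
N/I-2 ? ·: nn|Nn
N/II-1 ? I-1×I-2: nn|Nn
N/II-2 ? I-1×I-2: nn|Nn
N/II-3 aff ·: Nn|NN
N/II-4 un I-1×I-2: nn
N/III-1 aff II-3×II-2: Nn|NN
⇒ N over [I-1,I-2,II-1,II-2,II-3,II-4,III-1]: 14 consistent

II-2 ∈ {MM Nn, MM nn, Mm Nn, Mm nn}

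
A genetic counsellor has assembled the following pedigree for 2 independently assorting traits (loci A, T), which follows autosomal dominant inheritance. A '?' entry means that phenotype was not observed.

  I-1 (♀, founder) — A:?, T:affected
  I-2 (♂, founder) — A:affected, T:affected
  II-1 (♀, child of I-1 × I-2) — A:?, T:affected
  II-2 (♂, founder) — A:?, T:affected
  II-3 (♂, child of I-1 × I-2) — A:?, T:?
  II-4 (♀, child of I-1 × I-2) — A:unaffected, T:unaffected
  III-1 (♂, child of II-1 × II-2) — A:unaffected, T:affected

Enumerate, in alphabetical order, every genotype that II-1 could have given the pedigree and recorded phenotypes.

A/I-1 ? ·: aa|Aa
A/I-2 aff ·: Aa
A/II-1 ? I-1×I-2: aa|Aa
A/II-2 ? ·: aa|Aa
A/II-3 ? I-1×I-2: aa|Aa|AA
A/II-4 un I-1×I-2: aa
A/III-1 un II-1×II-2: aa
⇒ A over [I-1,I-2,II-1,II-2,II-3,II-4,III-1]: 20 consistent
T/I-1 aff ·: Tt
T/I-2 aff ·: Tt
T/II-1 aff I-1×I-2: Tt|TT
T/II-2 aff ·: Tt|TT
T/II-3 ? I-1×I-2: tt|Tt|TT
T/II-4 un I-1×I-2: tt
T/III-1 aff II-1×II-2: Tt|TT
⇒ T over [I-1,I-2,II-1,II-2,II-3,II-4,III-1]: 21 consistent

II-1 ∈ {Aa TT, Aa Tt, aa TT, aa Tt}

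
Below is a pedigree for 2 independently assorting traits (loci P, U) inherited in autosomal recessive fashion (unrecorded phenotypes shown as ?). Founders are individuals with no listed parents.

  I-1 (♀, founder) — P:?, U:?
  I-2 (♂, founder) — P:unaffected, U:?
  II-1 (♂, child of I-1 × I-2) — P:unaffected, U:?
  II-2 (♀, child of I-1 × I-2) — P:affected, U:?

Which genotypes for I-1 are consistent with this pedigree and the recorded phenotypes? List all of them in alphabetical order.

I-1 ∈ {Pp UU, Pp Uu, Pp uu, pp UU, pp Uu, pp uu}

P/I-1 ? ·: Pp|pp
P/I-2 un ·: Pp
P/II-1 un I-1×I-2: PP|Pp
P/II-2 aff I-1×I-2: pp
⇒ P over [I-1,I-2,II-1,II-2]: 3 consistent
U/I-1 ? ·: UU|Uu|uu
U/I-2 ? ·: UU|Uu|uu
U/II-1 ? I-1×I-2: UU|Uu|uu
U/II-2 ? I-1×I-2: UU|Uu|uu
⇒ U over [I-1,I-2,II-1,II-2]: 29 consistent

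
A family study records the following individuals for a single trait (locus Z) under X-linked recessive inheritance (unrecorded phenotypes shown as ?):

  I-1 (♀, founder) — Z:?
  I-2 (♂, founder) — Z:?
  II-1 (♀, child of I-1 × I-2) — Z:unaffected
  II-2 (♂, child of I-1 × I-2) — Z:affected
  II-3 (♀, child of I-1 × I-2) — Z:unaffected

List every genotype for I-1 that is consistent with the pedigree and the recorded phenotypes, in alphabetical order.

I-1 ∈ {X^ZX^z, X^zX^z}

Z/I-1 ? ·: X^ZX^z|X^zX^z
Z/I-2 ? ·: X^ZY|X^zY
Z/II-1 un I-1×I-2: X^ZX^Z|X^ZX^z
Z/II-2 aff I-1×I-2: X^zY
Z/II-3 un I-1×I-2: X^ZX^Z|X^ZX^z
⇒ Z over [I-1,I-2,II-1,II-2,II-3]: 6 consistent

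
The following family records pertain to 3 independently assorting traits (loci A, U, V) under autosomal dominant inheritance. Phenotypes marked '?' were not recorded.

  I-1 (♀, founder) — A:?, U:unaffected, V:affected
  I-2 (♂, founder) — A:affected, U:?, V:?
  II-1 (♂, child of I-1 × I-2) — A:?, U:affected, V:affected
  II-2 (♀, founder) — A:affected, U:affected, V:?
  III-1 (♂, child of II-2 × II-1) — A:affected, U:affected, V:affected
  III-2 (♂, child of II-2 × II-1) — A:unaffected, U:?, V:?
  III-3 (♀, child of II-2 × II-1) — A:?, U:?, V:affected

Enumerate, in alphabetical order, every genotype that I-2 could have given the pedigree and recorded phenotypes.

I-2 ∈ {AA UU VV, AA UU Vv, AA UU vv, AA Uu VV, AA Uu Vv, AA Uu vv, Aa UU VV, Aa UU Vv, Aa UU vv, Aa Uu VV, Aa Uu Vv, Aa Uu vv}

A/I-1 ? ·: aa|Aa|AA
A/I-2 aff ·: Aa|AA
A/II-1 ? I-1×I-2: aa|Aa
A/II-2 aff ·: Aa
A/III-1 aff II-2×II-1: Aa|AA
A/III-2 un II-2×II-1: aa
A/III-3 ? II-2×II-1: aa|Aa|AA
⇒ A over [I-1,I-2,II-1,II-2,III-1,III-2,III-3]: 34 consistent
U/I-1 un ·: uu
U/I-2 ? ·: Uu|UU
U/II-1 aff I-1×I-2: Uu
U/II-2 aff ·: Uu|UU
U/III-1 aff II-2×II-1: Uu|UU
U/III-2 ? II-2×II-1: uu|Uu|UU
U/III-3 ? II-2×II-1: uu|Uu|UU
⇒ U over [I-1,I-2,II-1,II-2,III-1,III-2,III-3]: 52 consistent
V/I-1 aff ·: Vv|VV
V/I-2 ? ·: vv|Vv|VV
V/II-1 aff I-1×I-2: Vv|VV
V/II-2 ? ·: vv|Vv|VV
V/III-1 aff II-2×II-1: Vv|VV
V/III-2 ? II-2×II-1: vv|Vv|VV
V/III-3 aff II-2×II-1: Vv|VV
⇒ V over [I-1,I-2,II-1,II-2,III-1,III-2,III-3]: 150 consistent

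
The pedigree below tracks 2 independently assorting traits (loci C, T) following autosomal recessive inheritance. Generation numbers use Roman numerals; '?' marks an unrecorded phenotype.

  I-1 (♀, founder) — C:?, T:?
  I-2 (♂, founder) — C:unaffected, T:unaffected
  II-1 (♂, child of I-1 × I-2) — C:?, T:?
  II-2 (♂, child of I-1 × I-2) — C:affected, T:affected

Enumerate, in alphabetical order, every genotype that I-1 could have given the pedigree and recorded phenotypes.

I-1 ∈ {Cc Tt, Cc tt, cc Tt, cc tt}

C/I-1 ? ·: Cc|cc
C/I-2 un ·: Cc
C/II-1 ? I-1×I-2: CC|Cc|cc
C/II-2 aff I-1×I-2: cc
⇒ C over [I-1,I-2,II-1,II-2]: 5 consistent
T/I-1 ? ·: Tt|tt
T/I-2 un ·: Tt
T/II-1 ? I-1×I-2: TT|Tt|tt
T/II-2 aff I-1×I-2: tt
⇒ T over [I-1,I-2,II-1,II-2]: 5 consistent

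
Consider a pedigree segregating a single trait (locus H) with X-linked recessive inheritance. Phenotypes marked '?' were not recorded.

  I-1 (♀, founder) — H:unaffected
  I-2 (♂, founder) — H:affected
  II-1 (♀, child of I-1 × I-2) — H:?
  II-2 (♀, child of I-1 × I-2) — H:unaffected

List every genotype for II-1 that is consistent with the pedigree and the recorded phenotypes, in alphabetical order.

II-1 ∈ {X^HX^h, X^hX^h}

H/I-1 un ·: X^HX^H|X^HX^h
H/I-2 aff ·: X^hY
H/II-1 ? I-1×I-2: X^HX^h|X^hX^h
H/II-2 un I-1×I-2: X^HX^h
⇒ H over [I-1,I-2,II-1,II-2]: 3 consistent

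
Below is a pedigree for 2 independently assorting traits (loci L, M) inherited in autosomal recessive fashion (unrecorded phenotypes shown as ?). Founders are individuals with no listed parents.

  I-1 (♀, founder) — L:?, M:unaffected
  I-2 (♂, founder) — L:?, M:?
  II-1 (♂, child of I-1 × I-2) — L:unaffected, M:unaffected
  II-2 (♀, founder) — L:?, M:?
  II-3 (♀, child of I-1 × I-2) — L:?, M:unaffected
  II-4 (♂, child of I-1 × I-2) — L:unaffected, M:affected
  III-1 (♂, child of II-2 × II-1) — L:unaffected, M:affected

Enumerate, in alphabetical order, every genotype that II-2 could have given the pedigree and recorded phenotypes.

II-2 ∈ {LL Mm, LL mm, Ll Mm, Ll mm, ll Mm, ll mm}

L/I-1 ? ·: LL|Ll|ll
L/I-2 ? ·: LL|Ll|ll
L/II-1 un I-1×I-2: LL|Ll
L/II-2 ? ·: LL|Ll|ll
L/II-3 ? I-1×I-2: LL|Ll|ll
L/II-4 un I-1×I-2: LL|Ll
L/III-1 un II-2×II-1: LL|Ll
⇒ L over [I-1,I-2,II-1,II-2,II-3,II-4,III-1]: 160 consistent
M/I-1 un ·: Mm
M/I-2 ? ·: Mm|mm
M/II-1 un I-1×I-2: Mm
M/II-2 ? ·: Mm|mm
M/II-3 un I-1×I-2: MM|Mm
M/II-4 aff I-1×I-2: mm
M/III-1 aff II-2×II-1: mm
⇒ M over [I-1,I-2,II-1,II-2,II-3,II-4,III-1]: 6 consistent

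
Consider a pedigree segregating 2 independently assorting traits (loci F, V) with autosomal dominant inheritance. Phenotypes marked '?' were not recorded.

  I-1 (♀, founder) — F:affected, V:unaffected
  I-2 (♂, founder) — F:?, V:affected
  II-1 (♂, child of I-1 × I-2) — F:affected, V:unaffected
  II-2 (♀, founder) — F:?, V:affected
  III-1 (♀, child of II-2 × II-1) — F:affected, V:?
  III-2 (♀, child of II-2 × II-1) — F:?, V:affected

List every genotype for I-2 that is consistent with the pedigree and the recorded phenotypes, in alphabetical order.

I-2 ∈ {FF Vv, Ff Vv, ff Vv}

F/I-1 aff ·: Ff|FF
F/I-2 ? ·: ff|Ff|FF
F/II-1 aff I-1×I-2: Ff|FF
F/II-2 ? ·: ff|Ff|FF
F/III-1 aff II-2×II-1: Ff|FF
F/III-2 ? II-2×II-1: ff|Ff|FF
⇒ F over [I-1,I-2,II-1,II-2,III-1,III-2]: 84 consistent
V/I-1 un ·: vv
V/I-2 aff ·: Vv
V/II-1 un I-1×I-2: vv
V/II-2 aff ·: Vv|VV
V/III-1 ? II-2×II-1: vv|Vv
V/III-2 aff II-2×II-1: Vv
⇒ V over [I-1,I-2,II-1,II-2,III-1,III-2]: 3 consistent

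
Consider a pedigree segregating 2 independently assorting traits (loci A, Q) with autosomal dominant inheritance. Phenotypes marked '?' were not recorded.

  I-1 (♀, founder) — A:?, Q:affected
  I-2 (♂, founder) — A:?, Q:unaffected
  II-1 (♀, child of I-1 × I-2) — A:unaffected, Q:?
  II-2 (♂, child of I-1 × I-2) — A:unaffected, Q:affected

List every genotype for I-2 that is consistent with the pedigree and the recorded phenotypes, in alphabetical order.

I-2 ∈ {Aa qq, aa qq}

A/I-1 ? ·: aa|Aa
A/I-2 ? ·: aa|Aa
A/II-1 un I-1×I-2: aa
A/II-2 un I-1×I-2: aa
⇒ A over [I-1,I-2,II-1,II-2]: 4 consistent
Q/I-1 aff ·: Qq|QQ
Q/I-2 un ·: qq
Q/II-1 ? I-1×I-2: qq|Qq
Q/II-2 aff I-1×I-2: Qq
⇒ Q over [I-1,I-2,II-1,II-2]: 3 consistent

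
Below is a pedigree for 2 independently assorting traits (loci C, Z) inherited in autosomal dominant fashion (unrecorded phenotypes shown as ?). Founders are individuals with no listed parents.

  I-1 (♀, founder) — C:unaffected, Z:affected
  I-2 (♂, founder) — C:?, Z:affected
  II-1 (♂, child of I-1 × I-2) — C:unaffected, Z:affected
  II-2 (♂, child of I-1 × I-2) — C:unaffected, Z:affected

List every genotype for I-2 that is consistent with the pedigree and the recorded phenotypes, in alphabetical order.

C/I-1 un ·: cc
C/I-2 ? ·: cc|Cc
C/II-1 un I-1×I-2: cc
C/II-2 un I-1×I-2: cc
⇒ C over [I-1,I-2,II-1,II-2]: 2 consistent
Z/I-1 aff ·: Zz|ZZ
Z/I-2 aff ·: Zz|ZZ
Z/II-1 aff I-1×I-2: Zz|ZZ
Z/II-2 aff I-1×I-2: Zz|ZZ
⇒ Z over [I-1,I-2,II-1,II-2]: 13 consistent

I-2 ∈ {Cc ZZ, Cc Zz, cc ZZ, cc Zz}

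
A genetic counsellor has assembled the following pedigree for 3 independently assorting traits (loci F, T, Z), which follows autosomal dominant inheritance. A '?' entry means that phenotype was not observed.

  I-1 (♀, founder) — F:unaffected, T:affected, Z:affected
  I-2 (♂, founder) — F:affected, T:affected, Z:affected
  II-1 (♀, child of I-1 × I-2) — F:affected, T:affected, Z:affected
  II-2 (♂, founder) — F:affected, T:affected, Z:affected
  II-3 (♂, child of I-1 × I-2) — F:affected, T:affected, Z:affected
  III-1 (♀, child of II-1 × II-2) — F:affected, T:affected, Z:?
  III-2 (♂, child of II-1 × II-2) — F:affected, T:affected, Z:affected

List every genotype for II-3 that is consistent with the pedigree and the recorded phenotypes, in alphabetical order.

F/I-1 un ·: ff
F/I-2 aff ·: Ff|FF
F/II-1 aff I-1×I-2: Ff
F/II-2 aff ·: Ff|FF
F/II-3 aff I-1×I-2: Ff
F/III-1 aff II-1×II-2: Ff|FF
F/III-2 aff II-1×II-2: Ff|FF
⇒ F over [I-1,I-2,II-1,II-2,II-3,III-1,III-2]: 16 consistent
T/I-1 aff ·: Tt|TT
T/I-2 aff ·: Tt|TT
T/II-1 aff I-1×I-2: Tt|TT
T/II-2 aff ·: Tt|TT
T/II-3 aff I-1×I-2: Tt|TT
T/III-1 aff II-1×II-2: Tt|TT
T/III-2 aff II-1×II-2: Tt|TT
⇒ T over [I-1,I-2,II-1,II-2,II-3,III-1,III-2]: 83 consistent
Z/I-1 aff ·: Zz|ZZ
Z/I-2 aff ·: Zz|ZZ
Z/II-1 aff I-1×I-2: Zz|ZZ
Z/II-2 aff ·: Zz|ZZ
Z/II-3 aff I-1×I-2: Zz|ZZ
Z/III-1 ? II-1×II-2: zz|Zz|ZZ
Z/III-2 aff II-1×II-2: Zz|ZZ
⇒ Z over [I-1,I-2,II-1,II-2,II-3,III-1,III-2]: 95 consistent

II-3 ∈ {Ff TT ZZ, Ff TT Zz, Ff Tt ZZ, Ff Tt Zz}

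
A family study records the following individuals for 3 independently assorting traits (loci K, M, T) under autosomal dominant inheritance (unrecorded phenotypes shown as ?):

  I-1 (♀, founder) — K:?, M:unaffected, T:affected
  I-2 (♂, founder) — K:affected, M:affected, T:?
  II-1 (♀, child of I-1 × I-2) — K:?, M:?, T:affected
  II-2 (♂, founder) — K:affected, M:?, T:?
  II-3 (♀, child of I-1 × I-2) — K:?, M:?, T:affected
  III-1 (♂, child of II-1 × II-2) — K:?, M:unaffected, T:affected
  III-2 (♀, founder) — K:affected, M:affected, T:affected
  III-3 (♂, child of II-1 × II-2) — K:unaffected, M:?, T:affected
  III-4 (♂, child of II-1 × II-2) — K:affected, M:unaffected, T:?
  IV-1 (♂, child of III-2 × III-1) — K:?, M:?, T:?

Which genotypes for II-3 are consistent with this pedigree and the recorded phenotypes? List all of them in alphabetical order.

II-3 ∈ {KK Mm TT, KK Mm Tt, KK mm TT, KK mm Tt, Kk Mm TT, Kk Mm Tt, Kk mm TT, Kk mm Tt, kk Mm TT, kk Mm Tt, kk mm TT, kk mm Tt}

K/I-1 ? ·: kk|Kk|KK
K/I-2 aff ·: Kk|KK
K/II-1 ? I-1×I-2: kk|Kk
K/II-2 aff ·: Kk
K/II-3 ? I-1×I-2: kk|Kk|KK
K/III-1 ? II-1×II-2: kk|Kk|KK
K/III-2 aff ·: Kk|KK
K/III-3 un II-1×II-2: kk
K/III-4 aff II-1×II-2: Kk|KK
K/IV-1 ? III-2×III-1: kk|Kk|KK
⇒ K over [I-1,I-2,II-1,II-2,II-3,III-1,III-2,III-3,III-4,IV-1]: 260 consistent
M/I-1 un ·: mm
M/I-2 aff ·: Mm|MM
M/II-1 ? I-1×I-2: mm|Mm
M/II-2 ? ·: mm|Mm
M/II-3 ? I-1×I-2: mm|Mm
M/III-1 un II-1×II-2: mm
M/III-2 aff ·: Mm|MM
M/III-3 ? II-1×II-2: mm|Mm|MM
M/III-4 un II-1×II-2: mm
M/IV-1 ? III-2×III-1: mm|Mm
⇒ M over [I-1,I-2,II-1,II-2,II-3,III-1,III-2,III-3,III-4,IV-1]: 63 consistent
T/I-1 aff ·: Tt|TT
T/I-2 ? ·: tt|Tt|TT
T/II-1 aff I-1×I-2: Tt|TT
T/II-2 ? ·: tt|Tt|TT
T/II-3 aff I-1×I-2: Tt|TT
T/III-1 aff II-1×II-2: Tt|TT
T/III-2 aff ·: Tt|TT
T/III-3 aff II-1×II-2: Tt|TT
T/III-4 ? II-1×II-2: tt|Tt|TT
T/IV-1 ? III-2×III-1: tt|Tt|TT
⇒ T over [I-1,I-2,II-1,II-2,II-3,III-1,III-2,III-3,III-4,IV-1]: 1000 consistent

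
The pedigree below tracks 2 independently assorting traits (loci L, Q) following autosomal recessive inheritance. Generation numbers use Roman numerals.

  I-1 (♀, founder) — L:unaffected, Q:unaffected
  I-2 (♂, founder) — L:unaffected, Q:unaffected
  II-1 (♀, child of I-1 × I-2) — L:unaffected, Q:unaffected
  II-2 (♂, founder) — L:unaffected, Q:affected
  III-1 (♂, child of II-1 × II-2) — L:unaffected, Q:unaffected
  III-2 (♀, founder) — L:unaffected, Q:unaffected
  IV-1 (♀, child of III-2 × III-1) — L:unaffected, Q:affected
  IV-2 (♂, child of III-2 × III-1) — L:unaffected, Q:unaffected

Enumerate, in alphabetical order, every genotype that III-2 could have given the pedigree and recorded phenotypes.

L/I-1 un ·: LL|Ll
L/I-2 un ·: LL|Ll
L/II-1 un I-1×I-2: LL|Ll
L/II-2 un ·: LL|Ll
L/III-1 un II-1×II-2: LL|Ll
L/III-2 un ·: LL|Ll
L/IV-1 un III-2×III-1: LL|Ll
L/IV-2 un III-2×III-1: LL|Ll
⇒ L over [I-1,I-2,II-1,II-2,III-1,III-2,IV-1,IV-2]: 150 consistent
Q/I-1 un ·: QQ|Qq
Q/I-2 un ·: QQ|Qq
Q/II-1 un I-1×I-2: QQ|Qq
Q/II-2 aff ·: qq
Q/III-1 un II-1×II-2: Qq
Q/III-2 un ·: Qq
Q/IV-1 aff III-2×III-1: qq
Q/IV-2 un III-2×III-1: QQ|Qq
⇒ Q over [I-1,I-2,II-1,II-2,III-1,III-2,IV-1,IV-2]: 14 consistent

III-2 ∈ {LL Qq, Ll Qq}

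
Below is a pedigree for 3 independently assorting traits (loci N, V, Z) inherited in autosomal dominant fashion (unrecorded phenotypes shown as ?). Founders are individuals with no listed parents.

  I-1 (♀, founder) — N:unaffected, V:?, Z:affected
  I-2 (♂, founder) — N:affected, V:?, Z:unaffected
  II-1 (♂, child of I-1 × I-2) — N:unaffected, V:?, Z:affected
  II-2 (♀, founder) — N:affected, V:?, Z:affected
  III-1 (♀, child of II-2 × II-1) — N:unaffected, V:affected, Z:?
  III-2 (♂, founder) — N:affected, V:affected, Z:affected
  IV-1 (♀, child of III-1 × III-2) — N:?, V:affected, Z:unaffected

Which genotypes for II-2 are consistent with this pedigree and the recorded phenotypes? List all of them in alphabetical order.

II-2 ∈ {Nn VV ZZ, Nn VV Zz, Nn Vv ZZ, Nn Vv Zz, Nn vv ZZ, Nn vv Zz}

N/I-1 un ·: nn
N/I-2 aff ·: Nn
N/II-1 un I-1×I-2: nn
N/II-2 aff ·: Nn
N/III-1 un II-2×II-1: nn
N/III-2 aff ·: Nn|NN
N/IV-1 ? III-1×III-2: nn|Nn
⇒ N over [I-1,I-2,II-1,II-2,III-1,III-2,IV-1]: 3 consistent
V/I-1 ? ·: vv|Vv|VV
V/I-2 ? ·: vv|Vv|VV
V/II-1 ? I-1×I-2: vv|Vv|VV
V/II-2 ? ·: vv|Vv|VV
V/III-1 aff II-2×II-1: Vv|VV
V/III-2 aff ·: Vv|VV
V/IV-1 aff III-1×III-2: Vv|VV
⇒ V over [I-1,I-2,II-1,II-2,III-1,III-2,IV-1]: 214 consistent
Z/I-1 aff ·: Zz|ZZ
Z/I-2 un ·: zz
Z/II-1 aff I-1×I-2: Zz
Z/II-2 aff ·: Zz|ZZ
Z/III-1 ? II-2×II-1: zz|Zz
Z/III-2 aff ·: Zz
Z/IV-1 un III-1×III-2: zz
⇒ Z over [I-1,I-2,II-1,II-2,III-1,III-2,IV-1]: 6 consistent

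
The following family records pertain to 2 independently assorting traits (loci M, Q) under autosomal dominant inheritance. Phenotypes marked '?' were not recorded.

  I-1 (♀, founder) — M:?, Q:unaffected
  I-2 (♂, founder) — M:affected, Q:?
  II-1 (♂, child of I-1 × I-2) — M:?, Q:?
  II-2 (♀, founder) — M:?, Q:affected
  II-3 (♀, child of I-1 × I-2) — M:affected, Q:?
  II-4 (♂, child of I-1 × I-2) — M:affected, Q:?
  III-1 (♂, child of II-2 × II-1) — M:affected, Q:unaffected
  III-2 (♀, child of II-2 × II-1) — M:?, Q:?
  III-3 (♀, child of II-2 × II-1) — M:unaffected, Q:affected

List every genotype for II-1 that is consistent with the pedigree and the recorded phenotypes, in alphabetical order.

II-1 ∈ {Mm Qq, Mm qq, mm Qq, mm qq}

M/I-1 ? ·: mm|Mm|MM
M/I-2 aff ·: Mm|MM
M/II-1 ? I-1×I-2: mm|Mm
M/II-2 ? ·: mm|Mm
M/II-3 aff I-1×I-2: Mm|MM
M/II-4 aff I-1×I-2: Mm|MM
M/III-1 aff II-2×II-1: Mm|MM
M/III-2 ? II-2×II-1: mm|Mm|MM
M/III-3 un II-2×II-1: mm
⇒ M over [I-1,I-2,II-1,II-2,II-3,II-4,III-1,III-2,III-3]: 122 consistent
Q/I-1 un ·: qq
Q/I-2 ? ·: qq|Qq|QQ
Q/II-1 ? I-1×I-2: qq|Qq
Q/II-2 aff ·: Qq
Q/II-3 ? I-1×I-2: qq|Qq
Q/II-4 ? I-1×I-2: qq|Qq
Q/III-1 un II-2×II-1: qq
Q/III-2 ? II-2×II-1: qq|Qq|QQ
Q/III-3 aff II-2×II-1: Qq|QQ
⇒ Q over [I-1,I-2,II-1,II-2,II-3,II-4,III-1,III-2,III-3]: 40 consistent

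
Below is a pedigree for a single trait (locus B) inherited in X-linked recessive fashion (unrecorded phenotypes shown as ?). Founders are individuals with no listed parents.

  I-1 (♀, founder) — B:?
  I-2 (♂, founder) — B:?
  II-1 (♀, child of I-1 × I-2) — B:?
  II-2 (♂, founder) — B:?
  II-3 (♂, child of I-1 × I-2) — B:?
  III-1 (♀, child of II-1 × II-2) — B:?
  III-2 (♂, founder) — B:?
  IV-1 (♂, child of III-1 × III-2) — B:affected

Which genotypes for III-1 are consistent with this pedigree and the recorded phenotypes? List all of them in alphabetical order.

III-1 ∈ {X^BX^b, X^bX^b}

B/I-1 ? ·: X^BX^B|X^BX^b|X^bX^b
B/I-2 ? ·: X^BY|X^bY
B/II-1 ? I-1×I-2: X^BX^B|X^BX^b|X^bX^b
B/II-2 ? ·: X^BY|X^bY
B/II-3 ? I-1×I-2: X^BY|X^bY
B/III-1 ? II-1×II-2: X^BX^b|X^bX^b
B/III-2 ? ·: X^BY|X^bY
B/IV-1 aff III-1×III-2: X^bY
⇒ B over [I-1,I-2,II-1,II-2,II-3,III-1,III-2,IV-1]: 54 consistent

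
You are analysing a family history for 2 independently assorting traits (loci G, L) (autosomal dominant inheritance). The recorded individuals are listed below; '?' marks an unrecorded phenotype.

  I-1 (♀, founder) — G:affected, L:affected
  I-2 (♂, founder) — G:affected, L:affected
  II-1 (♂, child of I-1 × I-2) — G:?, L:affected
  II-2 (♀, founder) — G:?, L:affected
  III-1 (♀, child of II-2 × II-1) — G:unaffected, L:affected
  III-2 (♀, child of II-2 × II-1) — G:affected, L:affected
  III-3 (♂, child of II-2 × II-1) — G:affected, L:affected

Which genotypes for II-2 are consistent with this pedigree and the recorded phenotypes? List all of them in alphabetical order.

G/I-1 aff ·: Gg|GG
G/I-2 aff ·: Gg|GG
G/II-1 ? I-1×I-2: gg|Gg
G/II-2 ? ·: gg|Gg
G/III-1 un II-2×II-1: gg
G/III-2 aff II-2×II-1: Gg|GG
G/III-3 aff II-2×II-1: Gg|GG
⇒ G over [I-1,I-2,II-1,II-2,III-1,III-2,III-3]: 16 consistent
L/I-1 aff ·: Ll|LL
L/I-2 aff ·: Ll|LL
L/II-1 aff I-1×I-2: Ll|LL
L/II-2 aff ·: Ll|LL
L/III-1 aff II-2×II-1: Ll|LL
L/III-2 aff II-2×II-1: Ll|LL
L/III-3 aff II-2×II-1: Ll|LL
⇒ L over [I-1,I-2,II-1,II-2,III-1,III-2,III-3]: 84 consistent

II-2 ∈ {Gg LL, Gg Ll, gg LL, gg Ll}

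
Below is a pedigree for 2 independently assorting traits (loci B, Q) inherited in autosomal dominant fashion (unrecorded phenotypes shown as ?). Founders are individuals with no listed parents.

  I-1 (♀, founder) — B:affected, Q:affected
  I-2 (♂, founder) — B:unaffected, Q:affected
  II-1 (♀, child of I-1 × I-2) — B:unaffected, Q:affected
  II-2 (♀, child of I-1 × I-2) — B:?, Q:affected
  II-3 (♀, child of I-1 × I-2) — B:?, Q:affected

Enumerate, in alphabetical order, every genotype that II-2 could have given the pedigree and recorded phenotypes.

B/I-1 aff ·: Bb
B/I-2 un ·: bb
B/II-1 un I-1×I-2: bb
B/II-2 ? I-1×I-2: bb|Bb
B/II-3 ? I-1×I-2: bb|Bb
⇒ B over [I-1,I-2,II-1,II-2,II-3]: 4 consistent
Q/I-1 aff ·: Qq|QQ
Q/I-2 aff ·: Qq|QQ
Q/II-1 aff I-1×I-2: Qq|QQ
Q/II-2 aff I-1×I-2: Qq|QQ
Q/II-3 aff I-1×I-2: Qq|QQ
⇒ Q over [I-1,I-2,II-1,II-2,II-3]: 25 consistent

II-2 ∈ {Bb QQ, Bb Qq, bb QQ, bb Qq}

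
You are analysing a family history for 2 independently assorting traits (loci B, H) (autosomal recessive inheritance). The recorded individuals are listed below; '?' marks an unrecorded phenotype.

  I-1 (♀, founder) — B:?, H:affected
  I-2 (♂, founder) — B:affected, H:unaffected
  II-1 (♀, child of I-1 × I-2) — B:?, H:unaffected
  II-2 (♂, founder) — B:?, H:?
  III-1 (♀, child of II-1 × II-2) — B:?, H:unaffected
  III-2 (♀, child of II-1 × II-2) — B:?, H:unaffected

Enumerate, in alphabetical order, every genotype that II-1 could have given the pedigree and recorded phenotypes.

B/I-1 ? ·: BB|Bb|bb
B/I-2 aff ·: bb
B/II-1 ? I-1×I-2: Bb|bb
B/II-2 ? ·: BB|Bb|bb
B/III-1 ? II-1×II-2: BB|Bb|bb
B/III-2 ? II-1×II-2: BB|Bb|bb
⇒ B over [I-1,I-2,II-1,II-2,III-1,III-2]: 46 consistent
H/I-1 aff ·: hh
H/I-2 un ·: HH|Hh
H/II-1 un I-1×I-2: Hh
H/II-2 ? ·: HH|Hh|hh
H/III-1 un II-1×II-2: HH|Hh
H/III-2 un II-1×II-2: HH|Hh
⇒ H over [I-1,I-2,II-1,II-2,III-1,III-2]: 18 consistent

II-1 ∈ {Bb Hh, bb Hh}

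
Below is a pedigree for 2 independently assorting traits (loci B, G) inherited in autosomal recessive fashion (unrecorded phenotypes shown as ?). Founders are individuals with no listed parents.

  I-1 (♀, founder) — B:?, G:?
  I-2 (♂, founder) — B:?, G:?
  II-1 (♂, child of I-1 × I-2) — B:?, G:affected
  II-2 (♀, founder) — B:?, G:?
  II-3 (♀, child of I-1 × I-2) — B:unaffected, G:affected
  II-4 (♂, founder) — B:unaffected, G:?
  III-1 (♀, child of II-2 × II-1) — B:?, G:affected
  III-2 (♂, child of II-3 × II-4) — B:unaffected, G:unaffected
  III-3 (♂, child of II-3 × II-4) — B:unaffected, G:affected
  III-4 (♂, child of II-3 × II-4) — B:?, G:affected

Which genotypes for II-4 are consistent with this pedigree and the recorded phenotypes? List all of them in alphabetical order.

II-4 ∈ {BB Gg, Bb Gg}

B/I-1 ? ·: BB|Bb|bb
B/I-2 ? ·: BB|Bb|bb
B/II-1 ? I-1×I-2: BB|Bb|bb
B/II-2 ? ·: BB|Bb|bb
B/II-3 un I-1×I-2: BB|Bb
B/II-4 un ·: BB|Bb
B/III-1 ? II-2×II-1: BB|Bb|bb
B/III-2 un II-3×II-4: BB|Bb
B/III-3 un II-3×II-4: BB|Bb
B/III-4 ? II-3×II-4: BB|Bb|bb
⇒ B over [I-1,I-2,II-1,II-2,II-3,II-4,III-1,III-2,III-3,III-4]: 1829 consistent
G/I-1 ? ·: Gg|gg
G/I-2 ? ·: Gg|gg
G/II-1 aff I-1×I-2: gg
G/II-2 ? ·: Gg|gg
G/II-3 aff I-1×I-2: gg
G/II-4 ? ·: Gg
G/III-1 aff II-2×II-1: gg
G/III-2 un II-3×II-4: Gg
G/III-3 aff II-3×II-4: gg
G/III-4 aff II-3×II-4: gg
⇒ G over [I-1,I-2,II-1,II-2,II-3,II-4,III-1,III-2,III-3,III-4]: 8 consistent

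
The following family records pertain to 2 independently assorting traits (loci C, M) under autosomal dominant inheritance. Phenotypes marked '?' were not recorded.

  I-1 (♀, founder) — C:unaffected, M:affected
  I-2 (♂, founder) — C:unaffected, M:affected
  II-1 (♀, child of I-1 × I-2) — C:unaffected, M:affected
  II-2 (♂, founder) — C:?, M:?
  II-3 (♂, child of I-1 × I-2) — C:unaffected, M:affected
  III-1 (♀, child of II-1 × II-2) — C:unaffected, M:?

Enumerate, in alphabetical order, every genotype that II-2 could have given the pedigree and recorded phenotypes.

II-2 ∈ {Cc MM, Cc Mm, Cc mm, cc MM, cc Mm, cc mm}

C/I-1 un ·: cc
C/I-2 un ·: cc
C/II-1 un I-1×I-2: cc
C/II-2 ? ·: cc|Cc
C/II-3 un I-1×I-2: cc
C/III-1 un II-1×II-2: cc
⇒ C over [I-1,I-2,II-1,II-2,II-3,III-1]: 2 consistent
M/I-1 aff ·: Mm|MM
M/I-2 aff ·: Mm|MM
M/II-1 aff I-1×I-2: Mm|MM
M/II-2 ? ·: mm|Mm|MM
M/II-3 aff I-1×I-2: Mm|MM
M/III-1 ? II-1×II-2: mm|Mm|MM
⇒ M over [I-1,I-2,II-1,II-2,II-3,III-1]: 70 consistent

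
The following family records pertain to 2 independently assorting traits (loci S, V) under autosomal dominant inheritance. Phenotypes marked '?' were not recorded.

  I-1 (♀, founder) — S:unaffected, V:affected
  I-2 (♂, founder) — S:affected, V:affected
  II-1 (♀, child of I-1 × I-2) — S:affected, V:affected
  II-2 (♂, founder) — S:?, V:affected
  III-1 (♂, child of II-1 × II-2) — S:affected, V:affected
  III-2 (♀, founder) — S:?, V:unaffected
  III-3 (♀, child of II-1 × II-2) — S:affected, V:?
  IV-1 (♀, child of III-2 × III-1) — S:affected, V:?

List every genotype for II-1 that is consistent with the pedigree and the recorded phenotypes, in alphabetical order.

S/I-1 un ·: ss
S/I-2 aff ·: Ss|SS
S/II-1 aff I-1×I-2: Ss
S/II-2 ? ·: ss|Ss|SS
S/III-1 aff II-1×II-2: Ss|SS
S/III-2 ? ·: ss|Ss|SS
S/III-3 aff II-1×II-2: Ss|SS
S/IV-1 aff III-2×III-1: Ss|SS
⇒ S over [I-1,I-2,II-1,II-2,III-1,III-2,III-3,IV-1]: 82 consistent
V/I-1 aff ·: Vv|VV
V/I-2 aff ·: Vv|VV
V/II-1 aff I-1×I-2: Vv|VV
V/II-2 aff ·: Vv|VV
V/III-1 aff II-1×II-2: Vv|VV
V/III-2 un ·: vv
V/III-3 ? II-1×II-2: vv|Vv|VV
V/IV-1 ? III-2×III-1: vv|Vv
⇒ V over [I-1,I-2,II-1,II-2,III-1,III-2,III-3,IV-1]: 73 consistent

II-1 ∈ {Ss VV, Ss Vv}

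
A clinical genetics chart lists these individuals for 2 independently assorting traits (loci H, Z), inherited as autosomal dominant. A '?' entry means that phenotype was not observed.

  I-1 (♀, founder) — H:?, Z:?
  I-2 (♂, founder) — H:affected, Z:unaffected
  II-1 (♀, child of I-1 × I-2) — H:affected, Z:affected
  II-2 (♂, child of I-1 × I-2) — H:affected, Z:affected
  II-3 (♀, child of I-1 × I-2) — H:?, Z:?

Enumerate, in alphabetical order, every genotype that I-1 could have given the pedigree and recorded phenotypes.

I-1 ∈ {HH ZZ, HH Zz, Hh ZZ, Hh Zz, hh ZZ, hh Zz}

H/I-1 ? ·: hh|Hh|HH
H/I-2 aff ·: Hh|HH
H/II-1 aff I-1×I-2: Hh|HH
H/II-2 aff I-1×I-2: Hh|HH
H/II-3 ? I-1×I-2: hh|Hh|HH
⇒ H over [I-1,I-2,II-1,II-2,II-3]: 32 consistent
Z/I-1 ? ·: Zz|ZZ
Z/I-2 un ·: zz
Z/II-1 aff I-1×I-2: Zz
Z/II-2 aff I-1×I-2: Zz
Z/II-3 ? I-1×I-2: zz|Zz
⇒ Z over [I-1,I-2,II-1,II-2,II-3]: 3 consistent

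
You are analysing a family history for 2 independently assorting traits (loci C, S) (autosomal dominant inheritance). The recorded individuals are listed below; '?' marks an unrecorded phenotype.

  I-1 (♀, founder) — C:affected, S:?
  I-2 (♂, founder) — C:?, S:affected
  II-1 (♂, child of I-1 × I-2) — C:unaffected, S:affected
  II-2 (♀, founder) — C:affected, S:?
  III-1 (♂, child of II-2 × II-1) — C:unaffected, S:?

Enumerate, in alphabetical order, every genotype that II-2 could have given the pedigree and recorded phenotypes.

C/I-1 aff ·: Cc
C/I-2 ? ·: cc|Cc
C/II-1 un I-1×I-2: cc
C/II-2 aff ·: Cc
C/III-1 un II-2×II-1: cc
⇒ C over [I-1,I-2,II-1,II-2,III-1]: 2 consistent
S/I-1 ? ·: ss|Ss|SS
S/I-2 aff ·: Ss|SS
S/II-1 aff I-1×I-2: Ss|SS
S/II-2 ? ·: ss|Ss|SS
S/III-1 ? II-2×II-1: ss|Ss|SS
⇒ S over [I-1,I-2,II-1,II-2,III-1]: 51 consistent

II-2 ∈ {Cc SS, Cc Ss, Cc ss}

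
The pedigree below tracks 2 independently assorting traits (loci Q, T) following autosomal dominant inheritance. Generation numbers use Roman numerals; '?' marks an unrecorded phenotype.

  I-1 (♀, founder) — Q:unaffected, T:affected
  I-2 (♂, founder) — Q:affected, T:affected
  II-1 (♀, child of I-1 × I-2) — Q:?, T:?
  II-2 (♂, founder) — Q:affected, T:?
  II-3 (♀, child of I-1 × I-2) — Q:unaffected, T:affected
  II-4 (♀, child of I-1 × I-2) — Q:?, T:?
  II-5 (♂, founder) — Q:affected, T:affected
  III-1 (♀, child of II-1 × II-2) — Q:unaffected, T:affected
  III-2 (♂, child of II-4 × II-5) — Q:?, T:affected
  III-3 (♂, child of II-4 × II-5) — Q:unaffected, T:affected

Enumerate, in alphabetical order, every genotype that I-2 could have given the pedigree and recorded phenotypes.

I-2 ∈ {Qq TT, Qq Tt}

Q/I-1 un ·: qq
Q/I-2 aff ·: Qq
Q/II-1 ? I-1×I-2: qq|Qq
Q/II-2 aff ·: Qq
Q/II-3 un I-1×I-2: qq
Q/II-4 ? I-1×I-2: qq|Qq
Q/II-5 aff ·: Qq
Q/III-1 un II-1×II-2: qq
Q/III-2 ? II-4×II-5: qq|Qq|QQ
Q/III-3 un II-4×II-5: qq
⇒ Q over [I-1,I-2,II-1,II-2,II-3,II-4,II-5,III-1,III-2,III-3]: 10 consistent
T/I-1 aff ·: Tt|TT
T/I-2 aff ·: Tt|TT
T/II-1 ? I-1×I-2: tt|Tt|TT
T/II-2 ? ·: tt|Tt|TT
T/II-3 aff I-1×I-2: Tt|TT
T/II-4 ? I-1×I-2: tt|Tt|TT
T/II-5 aff ·: Tt|TT
T/III-1 aff II-1×II-2: Tt|TT
T/III-2 aff II-4×II-5: Tt|TT
T/III-3 aff II-4×II-5: Tt|TT
⇒ T over [I-1,I-2,II-1,II-2,II-3,II-4,II-5,III-1,III-2,III-3]: 818 consistent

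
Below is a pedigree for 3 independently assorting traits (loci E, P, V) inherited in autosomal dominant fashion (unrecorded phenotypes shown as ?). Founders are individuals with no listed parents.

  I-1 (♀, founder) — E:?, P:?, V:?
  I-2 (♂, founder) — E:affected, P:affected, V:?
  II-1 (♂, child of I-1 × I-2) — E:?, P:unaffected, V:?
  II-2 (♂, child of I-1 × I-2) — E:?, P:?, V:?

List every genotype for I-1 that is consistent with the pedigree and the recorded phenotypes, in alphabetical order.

I-1 ∈ {EE Pp VV, EE Pp Vv, EE Pp vv, EE pp VV, EE pp Vv, EE pp vv, Ee Pp VV, Ee Pp Vv, Ee Pp vv, Ee pp VV, Ee pp Vv, Ee pp vv, ee Pp VV, ee Pp Vv, ee Pp vv, ee pp VV, ee pp Vv, ee pp vv}

E/I-1 ? ·: ee|Ee|EE
E/I-2 aff ·: Ee|EE
E/II-1 ? I-1×I-2: ee|Ee|EE
E/II-2 ? I-1×I-2: ee|Ee|EE
⇒ E over [I-1,I-2,II-1,II-2]: 23 consistent
P/I-1 ? ·: pp|Pp
P/I-2 aff ·: Pp
P/II-1 un I-1×I-2: pp
P/II-2 ? I-1×I-2: pp|Pp|PP
⇒ P over [I-1,I-2,II-1,II-2]: 5 consistent
V/I-1 ? ·: vv|Vv|VV
V/I-2 ? ·: vv|Vv|VV
V/II-1 ? I-1×I-2: vv|Vv|VV
V/II-2 ? I-1×I-2: vv|Vv|VV
⇒ V over [I-1,I-2,II-1,II-2]: 29 consistent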